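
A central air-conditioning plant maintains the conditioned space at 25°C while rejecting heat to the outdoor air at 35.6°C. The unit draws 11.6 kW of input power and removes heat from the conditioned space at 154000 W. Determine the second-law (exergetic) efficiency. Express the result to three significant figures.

Converting, Q̇_C = 154000 W = 154.0 kW, so COP_actual = Q̇_C/Ẇ = 154.0/11.60 = 13.28.
In absolute terms T_C = 298.15 K and T_H = 308.75 K, so ΔT = 10.60 K.
COP_Carnot = T_C/ΔT = 298.15/10.60 = 28.13.
η_II = COP_actual/COP_Carnot = 13.28/28.13 = 0.4720.

0.472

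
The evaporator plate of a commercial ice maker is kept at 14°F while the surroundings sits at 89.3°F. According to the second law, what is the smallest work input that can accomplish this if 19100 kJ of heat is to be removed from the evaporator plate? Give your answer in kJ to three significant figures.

3040 kJ

In absolute terms T_C = 263.15 K and T_H = 304.98 K, so ΔT = 41.83 K.
The reversible limit is COP_R = T_C/ΔT = 6.290, so W_min = Q_C/COP = Q_C·ΔT/T_C.
W_min = 19100 × 41.83/263.15 = 3036 kJ.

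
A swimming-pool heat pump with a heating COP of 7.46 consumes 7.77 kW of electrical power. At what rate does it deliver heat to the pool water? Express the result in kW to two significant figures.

Q̇_H = COP_HP × Ẇ = 7.46 × 7.770 = 57.96 kW.

58 kW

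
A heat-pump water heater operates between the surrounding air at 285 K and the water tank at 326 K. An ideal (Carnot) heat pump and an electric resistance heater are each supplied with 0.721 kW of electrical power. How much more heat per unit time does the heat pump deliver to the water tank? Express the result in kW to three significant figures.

The reservoir spacing is ΔT = 326 − 285 = 41.00 K.
COP_Carnot = T_H/ΔT = 326.00/41.00 = 7.951.
The heat pump delivers Q̇_H = COP × Ẇ = 5.733 kW; the resistance heater delivers Ẇ = 0.7210 kW.
Extra = (COP − 1)·Ẇ = 5.012 kW.

5.01 kW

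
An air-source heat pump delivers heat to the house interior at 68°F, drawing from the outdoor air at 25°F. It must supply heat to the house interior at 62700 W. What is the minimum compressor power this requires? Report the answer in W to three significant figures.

In absolute terms T_C = 269.26 K and T_H = 293.15 K, so ΔT = 23.89 K.
COP_Carnot = T_H/ΔT = 293.15/23.89 = 12.27.
Ẇ_min = Q̇/COP_Carnot = 62700/12.27 = 5109 W.

5110 W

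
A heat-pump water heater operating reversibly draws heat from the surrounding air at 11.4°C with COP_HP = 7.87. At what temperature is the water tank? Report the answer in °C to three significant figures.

COP_HP = T_H/(T_H − T_C) rearranges to T_H = COP·T_C/(COP − 1).
With T_C = 284.55 K, T_H = 7.87 × 284.55/6.870 = 325.97 K.
Converting, 325.97 K = 52.82°C.

52.8 °C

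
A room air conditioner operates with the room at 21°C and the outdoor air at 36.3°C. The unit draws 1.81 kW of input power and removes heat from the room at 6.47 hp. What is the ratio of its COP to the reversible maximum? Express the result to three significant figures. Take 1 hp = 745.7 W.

0.139

Converting, Q̇_C = 6.470 hp = 4.825 kW, so COP_actual = Q̇_C/Ẇ = 4.825/1.810 = 2.666.
In absolute terms T_C = 294.15 K and T_H = 309.45 K, so ΔT = 15.30 K.
COP_Carnot = T_C/ΔT = 294.15/15.30 = 19.23.
η_II = COP_actual/COP_Carnot = 2.666/19.23 = 0.1386.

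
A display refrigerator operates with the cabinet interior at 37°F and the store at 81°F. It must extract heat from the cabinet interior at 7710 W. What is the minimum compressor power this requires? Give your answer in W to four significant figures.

683.0 W

In absolute terms T_C = 275.93 K and T_H = 300.37 K, so ΔT = 24.44 K.
COP_Carnot = T_C/ΔT = 275.93/24.44 = 11.29.
Ẇ_min = Q̇/COP_Carnot = 7710/11.29 = 683.0 W.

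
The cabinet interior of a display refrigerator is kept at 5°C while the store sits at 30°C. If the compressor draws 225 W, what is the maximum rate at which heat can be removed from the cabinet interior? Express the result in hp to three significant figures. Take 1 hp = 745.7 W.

3.36 hp

In absolute terms T_C = 278.15 K and T_H = 303.15 K, so ΔT = 25.00 K.
COP_Carnot = T_C/ΔT = 278.15/25.00 = 11.13.
Q̇_max = COP_Carnot × Ẇ = 11.13 × 225.0 W = 2503 W = 3.357 hp.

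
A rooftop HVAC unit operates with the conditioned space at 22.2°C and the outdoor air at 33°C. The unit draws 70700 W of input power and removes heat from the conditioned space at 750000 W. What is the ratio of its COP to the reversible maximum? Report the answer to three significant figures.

0.388

COP_actual = Q̇_C/Ẇ = 750000/70700 = 10.61.
In absolute terms T_C = 295.35 K and T_H = 306.15 K, so ΔT = 10.80 K.
COP_Carnot = T_C/ΔT = 295.35/10.80 = 27.35.
η_II = COP_actual/COP_Carnot = 10.61/27.35 = 0.3879.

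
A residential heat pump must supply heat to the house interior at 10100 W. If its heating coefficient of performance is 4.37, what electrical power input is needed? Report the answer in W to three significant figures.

2310 W

Ẇ = Q̇_H/COP_HP = 10100/4.37 = 2311 W.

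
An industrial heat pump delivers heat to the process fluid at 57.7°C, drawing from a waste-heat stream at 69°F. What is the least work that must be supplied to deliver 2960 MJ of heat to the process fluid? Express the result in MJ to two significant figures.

In absolute terms T_C = 293.71 K and T_H = 330.85 K, so ΔT = 37.14 K.
The reversible limit is COP_HP = T_H/ΔT = 8.907, so W_min = Q_H/COP = Q_H·ΔT/T_H.
W_min = 2960 × 37.14/330.85 = 332.3 MJ.

330 MJ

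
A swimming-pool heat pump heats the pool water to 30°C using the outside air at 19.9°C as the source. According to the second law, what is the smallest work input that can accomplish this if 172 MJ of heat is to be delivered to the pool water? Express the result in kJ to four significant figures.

5730 kJ

In absolute terms T_C = 293.05 K and T_H = 303.15 K, so ΔT = 10.10 K.
The reversible limit is COP_HP = T_H/ΔT = 30.01, so W_min = Q_H/COP = Q_H·ΔT/T_H.
W_min = 172.0 × 10.10/303.15 = 5.730 MJ = 5730 kJ.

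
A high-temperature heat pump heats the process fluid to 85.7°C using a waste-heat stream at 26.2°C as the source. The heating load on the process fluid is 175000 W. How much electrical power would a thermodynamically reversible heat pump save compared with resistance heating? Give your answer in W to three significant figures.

In absolute terms T_C = 299.35 K and T_H = 358.85 K, so ΔT = 59.50 K.
COP_Carnot = T_H/ΔT = 358.85/59.50 = 6.031.
Resistance heating needs Ẇ_res = Q̇_H = 175000 W; the reversible heat pump needs only Ẇ_hp = Q̇_H/COP = 29020 W.
Saving = 175000 − 29020 = 146000 W.

146000 W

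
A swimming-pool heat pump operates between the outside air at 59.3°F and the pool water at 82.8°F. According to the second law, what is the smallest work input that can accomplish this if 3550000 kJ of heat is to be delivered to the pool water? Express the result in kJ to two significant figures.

In absolute terms T_C = 288.32 K and T_H = 301.37 K, so ΔT = 13.06 K.
The reversible limit is COP_HP = T_H/ΔT = 23.08, so W_min = Q_H/COP = Q_H·ΔT/T_H.
W_min = 3550000 × 13.06/301.37 = 153800 kJ.

150000 kJ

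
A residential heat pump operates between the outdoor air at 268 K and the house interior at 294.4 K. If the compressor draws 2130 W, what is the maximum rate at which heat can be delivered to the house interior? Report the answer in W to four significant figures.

The reservoir spacing is ΔT = 294.4 − 268 = 26.40 K.
COP_Carnot = T_H/ΔT = 294.40/26.40 = 11.15.
Q̇_max = COP_Carnot × Ẇ = 11.15 × 2130 W = 23750 W.

23750 W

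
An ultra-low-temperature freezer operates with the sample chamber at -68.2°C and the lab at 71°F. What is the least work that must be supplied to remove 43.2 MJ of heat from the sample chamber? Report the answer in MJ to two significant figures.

19 MJ

In absolute terms T_C = 204.95 K and T_H = 294.82 K, so ΔT = 89.87 K.
The reversible limit is COP_R = T_C/ΔT = 2.281, so W_min = Q_C/COP = Q_C·ΔT/T_C.
W_min = 43.20 × 89.87/204.95 = 18.94 MJ.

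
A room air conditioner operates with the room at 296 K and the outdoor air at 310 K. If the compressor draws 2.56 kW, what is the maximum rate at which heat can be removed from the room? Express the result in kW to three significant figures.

54.1 kW

The reservoir spacing is ΔT = 310 − 296 = 14.00 K.
COP_Carnot = T_C/ΔT = 296.00/14.00 = 21.14.
Q̇_max = COP_Carnot × Ẇ = 21.14 × 2.560 kW = 54.13 kW.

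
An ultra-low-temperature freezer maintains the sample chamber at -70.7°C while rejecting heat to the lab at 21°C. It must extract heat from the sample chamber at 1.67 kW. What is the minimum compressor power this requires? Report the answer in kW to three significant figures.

In absolute terms T_C = 202.45 K and T_H = 294.15 K, so ΔT = 91.70 K.
COP_Carnot = T_C/ΔT = 202.45/91.70 = 2.208.
Ẇ_min = Q̇/COP_Carnot = 1.670/2.208 = 0.7564 kW.

0.756 kW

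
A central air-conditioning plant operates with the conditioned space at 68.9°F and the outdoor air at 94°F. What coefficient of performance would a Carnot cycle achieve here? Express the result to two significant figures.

21

In absolute terms T_C = 293.65 K and T_H = 307.59 K, so ΔT = 13.94 K.
For a reversible cycle, COP_Carnot = T_C/ΔT = 293.65/13.94 = 21.06.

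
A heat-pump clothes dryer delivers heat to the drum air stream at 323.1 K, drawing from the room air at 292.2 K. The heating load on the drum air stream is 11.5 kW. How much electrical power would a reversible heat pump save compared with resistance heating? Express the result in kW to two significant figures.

The reservoir spacing is ΔT = 323.1 − 292.2 = 30.90 K.
COP_Carnot = T_H/ΔT = 323.10/30.90 = 10.46.
Resistance heating needs Ẇ_res = Q̇_H = 11.50 kW; the reversible heat pump needs only Ẇ_hp = Q̇_H/COP = 1.100 kW.
Saving = 11.50 − 1.100 = 10.40 kW.

10 kW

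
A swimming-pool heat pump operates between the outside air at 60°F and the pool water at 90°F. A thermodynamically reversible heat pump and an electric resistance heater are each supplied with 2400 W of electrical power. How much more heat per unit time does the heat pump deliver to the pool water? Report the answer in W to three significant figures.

In absolute terms T_C = 288.71 K and T_H = 305.37 K, so ΔT = 16.67 K.
COP_Carnot = T_H/ΔT = 305.37/16.67 = 18.32.
The heat pump delivers Q̇_H = COP × Ẇ = 43970 W; the resistance heater delivers Ẇ = 2400 W.
Extra = (COP − 1)·Ẇ = 41570 W.

41600 W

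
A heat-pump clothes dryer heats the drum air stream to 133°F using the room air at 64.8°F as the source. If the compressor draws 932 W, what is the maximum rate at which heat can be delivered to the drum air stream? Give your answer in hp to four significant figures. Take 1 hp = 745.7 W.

10.86 hp

In absolute terms T_C = 291.37 K and T_H = 329.26 K, so ΔT = 37.89 K.
COP_Carnot = T_H/ΔT = 329.26/37.89 = 8.690.
Q̇_max = COP_Carnot × Ẇ = 8.690 × 932.0 W = 8099 W = 10.86 hp.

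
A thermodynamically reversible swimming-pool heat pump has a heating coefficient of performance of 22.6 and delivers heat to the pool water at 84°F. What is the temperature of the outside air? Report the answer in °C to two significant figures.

16 °C

COP_HP = T_H/(T_H − T_C) gives T_H − T_C = T_H/COP.
With T_H = 302.04 K, T_C = 302.04 × (1 − 1/22.6) = 288.67 K.
Converting, 288.67 K = 15.52°C.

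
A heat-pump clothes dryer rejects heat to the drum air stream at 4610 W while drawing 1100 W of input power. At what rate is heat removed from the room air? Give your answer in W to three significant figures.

3510 W

For a cyclic device the first law requires Q̇_H = Q̇_C + Ẇ.
Q̇_C = Q̇_H − Ẇ = 3510 W.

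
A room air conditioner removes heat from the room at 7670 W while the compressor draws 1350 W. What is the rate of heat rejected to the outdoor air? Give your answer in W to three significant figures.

9020 W

For a cyclic device the first law requires Q̇_H = Q̇_C + Ẇ.
Q̇_H = Q̇_C + Ẇ = 9020 W.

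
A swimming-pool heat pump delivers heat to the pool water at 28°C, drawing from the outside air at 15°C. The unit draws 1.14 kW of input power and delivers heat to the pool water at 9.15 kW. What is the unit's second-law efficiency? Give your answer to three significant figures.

0.346

COP_actual = Q̇_H/Ẇ = 9.150/1.140 = 8.026.
In absolute terms T_C = 288.15 K and T_H = 301.15 K, so ΔT = 13.00 K.
COP_Carnot = T_H/ΔT = 301.15/13.00 = 23.17.
η_II = COP_actual/COP_Carnot = 8.026/23.17 = 0.3465.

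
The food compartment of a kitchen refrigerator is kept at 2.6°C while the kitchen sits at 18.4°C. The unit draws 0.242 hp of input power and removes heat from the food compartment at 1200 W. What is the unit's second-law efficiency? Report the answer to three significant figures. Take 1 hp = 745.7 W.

0.381

Converting, Q̇_C = 1200 W = 1.609 hp, so COP_actual = Q̇_C/Ẇ = 1.609/0.2420 = 6.650.
In absolute terms T_C = 275.75 K and T_H = 291.55 K, so ΔT = 15.80 K.
COP_Carnot = T_C/ΔT = 275.75/15.80 = 17.45.
η_II = COP_actual/COP_Carnot = 6.650/17.45 = 0.3810.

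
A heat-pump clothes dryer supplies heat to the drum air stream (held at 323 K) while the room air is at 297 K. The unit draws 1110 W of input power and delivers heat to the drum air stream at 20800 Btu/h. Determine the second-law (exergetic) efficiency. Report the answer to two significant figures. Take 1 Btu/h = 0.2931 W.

Converting, Q̇_H = 20800 Btu/h = 6096 W, so COP_actual = Q̇_H/Ẇ = 6096/1110 = 5.492.
The reservoir spacing is ΔT = 323 − 297 = 26.00 K.
COP_Carnot = T_H/ΔT = 323.00/26.00 = 12.42.
η_II = COP_actual/COP_Carnot = 5.492/12.42 = 0.4421.

0.44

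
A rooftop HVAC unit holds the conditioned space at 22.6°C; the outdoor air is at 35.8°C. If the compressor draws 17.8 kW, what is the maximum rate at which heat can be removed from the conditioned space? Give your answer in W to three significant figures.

399000 W

In absolute terms T_C = 295.75 K and T_H = 308.95 K, so ΔT = 13.20 K.
COP_Carnot = T_C/ΔT = 295.75/13.20 = 22.41.
Q̇_max = COP_Carnot × Ẇ = 22.41 × 17.80 kW = 398.8 kW = 398800 W.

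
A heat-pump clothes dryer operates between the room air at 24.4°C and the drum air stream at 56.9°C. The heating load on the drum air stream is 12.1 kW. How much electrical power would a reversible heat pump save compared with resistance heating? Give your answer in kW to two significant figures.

In absolute terms T_C = 297.55 K and T_H = 330.05 K, so ΔT = 32.50 K.
COP_Carnot = T_H/ΔT = 330.05/32.50 = 10.16.
Resistance heating needs Ẇ_res = Q̇_H = 12.10 kW; the reversible heat pump needs only Ẇ_hp = Q̇_H/COP = 1.191 kW.
Saving = 12.10 − 1.191 = 10.91 kW.

11 kW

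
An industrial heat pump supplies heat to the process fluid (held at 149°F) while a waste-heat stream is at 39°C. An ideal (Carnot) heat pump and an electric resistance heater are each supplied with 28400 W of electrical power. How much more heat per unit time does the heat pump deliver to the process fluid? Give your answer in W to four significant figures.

In absolute terms T_C = 312.15 K and T_H = 338.15 K, so ΔT = 26.00 K.
COP_Carnot = T_H/ΔT = 338.15/26.00 = 13.01.
The heat pump delivers Q̇_H = COP × Ẇ = 369400 W; the resistance heater delivers Ẇ = 28400 W.
Extra = (COP − 1)·Ẇ = 341000 W.

341000 W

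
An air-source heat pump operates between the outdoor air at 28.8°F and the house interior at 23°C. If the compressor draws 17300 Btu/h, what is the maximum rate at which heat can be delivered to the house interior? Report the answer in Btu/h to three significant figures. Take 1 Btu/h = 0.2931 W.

207000 Btu/h

In absolute terms T_C = 271.37 K and T_H = 296.15 K, so ΔT = 24.78 K.
COP_Carnot = T_H/ΔT = 296.15/24.78 = 11.95.
Q̇_max = COP_Carnot × Ẇ = 11.95 × 17300 Btu/h = 206800 Btu/h.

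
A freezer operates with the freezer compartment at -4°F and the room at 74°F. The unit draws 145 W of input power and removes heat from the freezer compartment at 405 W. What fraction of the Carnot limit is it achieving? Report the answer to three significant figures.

0.478

COP_actual = Q̇_C/Ẇ = 405.0/145.0 = 2.793.
In absolute terms T_C = 253.15 K and T_H = 296.48 K, so ΔT = 43.33 K.
COP_Carnot = T_C/ΔT = 253.15/43.33 = 5.842.
η_II = COP_actual/COP_Carnot = 2.793/5.842 = 0.4781.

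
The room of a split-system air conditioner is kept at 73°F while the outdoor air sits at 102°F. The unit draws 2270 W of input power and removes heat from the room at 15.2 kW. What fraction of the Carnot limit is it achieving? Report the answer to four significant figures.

0.3646

Converting, Q̇_C = 15.20 kW = 15200 W, so COP_actual = Q̇_C/Ẇ = 15200/2270 = 6.696.
In absolute terms T_C = 295.93 K and T_H = 312.04 K, so ΔT = 16.11 K.
COP_Carnot = T_C/ΔT = 295.93/16.11 = 18.37.
η_II = COP_actual/COP_Carnot = 6.696/18.37 = 0.3646.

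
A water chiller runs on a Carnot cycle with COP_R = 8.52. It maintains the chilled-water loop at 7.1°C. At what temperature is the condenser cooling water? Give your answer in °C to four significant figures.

COP_R = T_C/(T_H − T_C) gives T_H − T_C = T_C/COP.
With T_C = 280.25 K, T_H = 280.25 × (1 + 1/8.52) = 313.14 K.
Converting, 313.14 K = 39.99°C.

39.99 °C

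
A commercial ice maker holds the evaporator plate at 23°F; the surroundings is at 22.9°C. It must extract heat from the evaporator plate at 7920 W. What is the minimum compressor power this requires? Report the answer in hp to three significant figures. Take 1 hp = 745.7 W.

1.11 hp

In absolute terms T_C = 268.15 K and T_H = 296.05 K, so ΔT = 27.90 K.
COP_Carnot = T_C/ΔT = 268.15/27.90 = 9.611.
Ẇ_min = Q̇/COP_Carnot = 7920/9.611 = 824.0 W = 1.105 hp.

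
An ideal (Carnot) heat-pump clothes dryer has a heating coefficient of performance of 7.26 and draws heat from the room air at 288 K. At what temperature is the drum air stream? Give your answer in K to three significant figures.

COP_HP = T_H/(T_H − T_C) rearranges to T_H = COP·T_C/(COP − 1).
With T_C = 288.00 K, T_H = 7.26 × 288.00/6.260 = 334.01 K.

334 K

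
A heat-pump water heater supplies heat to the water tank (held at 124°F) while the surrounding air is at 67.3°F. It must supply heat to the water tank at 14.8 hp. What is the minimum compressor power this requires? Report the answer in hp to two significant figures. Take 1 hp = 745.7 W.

In absolute terms T_C = 292.76 K and T_H = 324.26 K, so ΔT = 31.50 K.
COP_Carnot = T_H/ΔT = 324.26/31.50 = 10.29.
Ẇ_min = Q̇/COP_Carnot = 14.80/10.29 = 1.438 hp.

1.4 hp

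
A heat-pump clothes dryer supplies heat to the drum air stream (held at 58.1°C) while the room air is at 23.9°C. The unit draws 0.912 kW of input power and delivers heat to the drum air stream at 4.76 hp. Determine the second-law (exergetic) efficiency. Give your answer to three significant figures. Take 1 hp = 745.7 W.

Converting, Q̇_H = 4.760 hp = 3.550 kW, so COP_actual = Q̇_H/Ẇ = 3.550/0.9120 = 3.892.
In absolute terms T_C = 297.05 K and T_H = 331.25 K, so ΔT = 34.20 K.
COP_Carnot = T_H/ΔT = 331.25/34.20 = 9.686.
η_II = COP_actual/COP_Carnot = 3.892/9.686 = 0.4018.

0.402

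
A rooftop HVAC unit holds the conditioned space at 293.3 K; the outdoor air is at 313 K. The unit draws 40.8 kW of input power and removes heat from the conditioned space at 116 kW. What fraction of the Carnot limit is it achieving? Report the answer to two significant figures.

0.19

COP_actual = Q̇_C/Ẇ = 116.0/40.80 = 2.843.
The reservoir spacing is ΔT = 313 − 293.3 = 19.70 K.
COP_Carnot = T_C/ΔT = 293.30/19.70 = 14.89.
η_II = COP_actual/COP_Carnot = 2.843/14.89 = 0.1910.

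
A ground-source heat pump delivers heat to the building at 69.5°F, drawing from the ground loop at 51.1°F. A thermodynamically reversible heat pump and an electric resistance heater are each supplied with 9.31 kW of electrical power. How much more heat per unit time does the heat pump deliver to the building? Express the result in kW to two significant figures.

260 kW

In absolute terms T_C = 283.76 K and T_H = 293.98 K, so ΔT = 10.22 K.
COP_Carnot = T_H/ΔT = 293.98/10.22 = 28.76.
The heat pump delivers Q̇_H = COP × Ẇ = 267.7 kW; the resistance heater delivers Ẇ = 9.310 kW.
Extra = (COP − 1)·Ẇ = 258.4 kW.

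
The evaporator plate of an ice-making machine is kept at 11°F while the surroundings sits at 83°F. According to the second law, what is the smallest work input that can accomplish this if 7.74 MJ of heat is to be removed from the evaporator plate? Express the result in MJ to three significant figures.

In absolute terms T_C = 261.48 K and T_H = 301.48 K, so ΔT = 40.00 K.
The reversible limit is COP_R = T_C/ΔT = 6.537, so W_min = Q_C/COP = Q_C·ΔT/T_C.
W_min = 7.740 × 40.00/261.48 = 1.184 MJ.

1.18 MJ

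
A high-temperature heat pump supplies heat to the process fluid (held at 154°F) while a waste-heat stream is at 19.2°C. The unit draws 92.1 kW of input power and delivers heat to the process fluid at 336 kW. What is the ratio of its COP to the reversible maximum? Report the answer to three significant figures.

COP_actual = Q̇_H/Ẇ = 336.0/92.10 = 3.648.
In absolute terms T_C = 292.35 K and T_H = 340.93 K, so ΔT = 48.58 K.
COP_Carnot = T_H/ΔT = 340.93/48.58 = 7.018.
η_II = COP_actual/COP_Carnot = 3.648/7.018 = 0.5198.

0.520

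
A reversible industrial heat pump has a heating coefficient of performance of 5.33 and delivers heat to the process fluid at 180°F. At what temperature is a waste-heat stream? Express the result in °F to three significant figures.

60.0 °F

COP_HP = T_H/(T_H − T_C) gives T_H − T_C = T_H/COP.
With T_H = 355.37 K, T_C = 355.37 × (1 − 1/5.33) = 288.70 K.
Converting, 288.70 K = 59.99°F.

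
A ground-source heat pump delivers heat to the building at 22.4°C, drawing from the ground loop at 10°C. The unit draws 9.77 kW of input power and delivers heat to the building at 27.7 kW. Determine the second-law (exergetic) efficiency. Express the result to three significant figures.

0.119

COP_actual = Q̇_H/Ẇ = 27.70/9.770 = 2.835.
In absolute terms T_C = 283.15 K and T_H = 295.55 K, so ΔT = 12.40 K.
COP_Carnot = T_H/ΔT = 295.55/12.40 = 23.83.
η_II = COP_actual/COP_Carnot = 2.835/23.83 = 0.1190.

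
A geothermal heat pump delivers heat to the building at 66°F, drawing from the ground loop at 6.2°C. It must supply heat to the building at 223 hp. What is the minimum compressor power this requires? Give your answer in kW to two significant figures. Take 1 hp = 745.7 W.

7.2 kW

In absolute terms T_C = 279.35 K and T_H = 292.04 K, so ΔT = 12.69 K.
COP_Carnot = T_H/ΔT = 292.04/12.69 = 23.02.
Ẇ_min = Q̇/COP_Carnot = 223.0/23.02 = 9.689 hp = 7.225 kW.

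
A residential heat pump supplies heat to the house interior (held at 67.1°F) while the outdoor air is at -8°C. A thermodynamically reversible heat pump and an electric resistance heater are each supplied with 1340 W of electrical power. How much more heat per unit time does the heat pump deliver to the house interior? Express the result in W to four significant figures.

12920 W

In absolute terms T_C = 265.15 K and T_H = 292.65 K, so ΔT = 27.50 K.
COP_Carnot = T_H/ΔT = 292.65/27.50 = 10.64.
The heat pump delivers Q̇_H = COP × Ẇ = 14260 W; the resistance heater delivers Ẇ = 1340 W.
Extra = (COP − 1)·Ẇ = 12920 W.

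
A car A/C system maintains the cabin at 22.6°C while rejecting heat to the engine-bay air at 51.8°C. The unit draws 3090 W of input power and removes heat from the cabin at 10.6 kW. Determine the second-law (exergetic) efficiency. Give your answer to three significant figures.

0.339

Converting, Q̇_C = 10.60 kW = 10600 W, so COP_actual = Q̇_C/Ẇ = 10600/3090 = 3.430.
In absolute terms T_C = 295.75 K and T_H = 324.95 K, so ΔT = 29.20 K.
COP_Carnot = T_C/ΔT = 295.75/29.20 = 10.13.
η_II = COP_actual/COP_Carnot = 3.430/10.13 = 0.3387.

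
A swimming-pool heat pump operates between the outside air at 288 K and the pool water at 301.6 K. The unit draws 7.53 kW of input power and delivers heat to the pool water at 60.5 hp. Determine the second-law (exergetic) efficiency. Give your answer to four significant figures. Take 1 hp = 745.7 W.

Converting, Q̇_H = 60.50 hp = 45.11 kW, so COP_actual = Q̇_H/Ẇ = 45.11/7.530 = 5.991.
The reservoir spacing is ΔT = 301.6 − 288 = 13.60 K.
COP_Carnot = T_H/ΔT = 301.60/13.60 = 22.18.
η_II = COP_actual/COP_Carnot = 5.991/22.18 = 0.2702.

0.2702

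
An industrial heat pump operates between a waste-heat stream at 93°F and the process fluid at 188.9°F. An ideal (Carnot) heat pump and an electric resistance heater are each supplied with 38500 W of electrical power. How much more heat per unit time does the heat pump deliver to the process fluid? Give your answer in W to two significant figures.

220000 W

In absolute terms T_C = 307.04 K and T_H = 360.32 K, so ΔT = 53.28 K.
COP_Carnot = T_H/ΔT = 360.32/53.28 = 6.763.
The heat pump delivers Q̇_H = COP × Ẇ = 260400 W; the resistance heater delivers Ẇ = 38500 W.
Extra = (COP − 1)·Ẇ = 221900 W.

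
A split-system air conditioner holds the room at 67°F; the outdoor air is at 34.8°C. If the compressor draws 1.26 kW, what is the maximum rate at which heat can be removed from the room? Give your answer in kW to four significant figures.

24.01 kW

In absolute terms T_C = 292.59 K and T_H = 307.95 K, so ΔT = 15.36 K.
COP_Carnot = T_C/ΔT = 292.59/15.36 = 19.05.
Q̇_max = COP_Carnot × Ẇ = 19.05 × 1.260 kW = 24.01 kW.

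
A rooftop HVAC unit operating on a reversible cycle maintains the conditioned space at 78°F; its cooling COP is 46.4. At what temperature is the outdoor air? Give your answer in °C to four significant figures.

COP_R = T_C/(T_H − T_C) gives T_H − T_C = T_C/COP.
With T_C = 298.71 K, T_H = 298.71 × (1 + 1/46.4) = 305.14 K.
Converting, 305.14 K = 31.99°C.

31.99 °C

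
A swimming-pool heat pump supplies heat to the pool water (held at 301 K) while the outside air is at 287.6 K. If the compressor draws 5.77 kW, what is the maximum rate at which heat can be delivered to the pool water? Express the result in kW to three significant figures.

The reservoir spacing is ΔT = 301 − 287.6 = 13.40 K.
COP_Carnot = T_H/ΔT = 301.00/13.40 = 22.46.
Q̇_max = COP_Carnot × Ẇ = 22.46 × 5.770 kW = 129.6 kW.

130 kW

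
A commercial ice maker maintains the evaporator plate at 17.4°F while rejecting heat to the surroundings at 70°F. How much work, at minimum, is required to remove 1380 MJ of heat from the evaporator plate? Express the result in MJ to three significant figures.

152 MJ

In absolute terms T_C = 265.04 K and T_H = 294.26 K, so ΔT = 29.22 K.
The reversible limit is COP_R = T_C/ΔT = 9.070, so W_min = Q_C/COP = Q_C·ΔT/T_C.
W_min = 1380 × 29.22/265.04 = 152.2 MJ.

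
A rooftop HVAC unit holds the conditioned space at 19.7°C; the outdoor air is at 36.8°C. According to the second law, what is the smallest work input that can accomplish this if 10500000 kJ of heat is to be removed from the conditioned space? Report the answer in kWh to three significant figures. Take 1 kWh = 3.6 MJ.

In absolute terms T_C = 292.85 K and T_H = 309.95 K, so ΔT = 17.10 K.
The reversible limit is COP_R = T_C/ΔT = 17.13, so W_min = Q_C/COP = Q_C·ΔT/T_C.
W_min = 10500000 × 17.10/292.85 = 613100 kJ = 170.3 kWh.

170 kWh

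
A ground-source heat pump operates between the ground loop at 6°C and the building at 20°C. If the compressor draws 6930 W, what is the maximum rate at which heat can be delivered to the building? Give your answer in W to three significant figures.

In absolute terms T_C = 279.15 K and T_H = 293.15 K, so ΔT = 14.00 K.
COP_Carnot = T_H/ΔT = 293.15/14.00 = 20.94.
Q̇_max = COP_Carnot × Ẇ = 20.94 × 6930 W = 145100 W.

145000 W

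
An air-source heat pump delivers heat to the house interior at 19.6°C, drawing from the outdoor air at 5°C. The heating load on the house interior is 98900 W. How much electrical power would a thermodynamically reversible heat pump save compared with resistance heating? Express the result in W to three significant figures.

In absolute terms T_C = 278.15 K and T_H = 292.75 K, so ΔT = 14.60 K.
COP_Carnot = T_H/ΔT = 292.75/14.60 = 20.05.
Resistance heating needs Ẇ_res = Q̇_H = 98900 W; the reversible heat pump needs only Ẇ_hp = Q̇_H/COP = 4932 W.
Saving = 98900 − 4932 = 93970 W.

94000 W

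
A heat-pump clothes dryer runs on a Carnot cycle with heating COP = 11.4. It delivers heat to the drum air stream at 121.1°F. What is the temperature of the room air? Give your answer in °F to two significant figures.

70 °F

COP_HP = T_H/(T_H − T_C) gives T_H − T_C = T_H/COP.
With T_H = 322.65 K, T_C = 322.65 × (1 − 1/11.4) = 294.35 K.
Converting, 294.35 K = 70.16°F.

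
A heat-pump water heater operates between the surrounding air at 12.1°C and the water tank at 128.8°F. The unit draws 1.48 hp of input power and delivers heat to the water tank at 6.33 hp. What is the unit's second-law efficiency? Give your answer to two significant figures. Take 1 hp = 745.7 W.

0.55

COP_actual = Q̇_H/Ẇ = 6.330/1.480 = 4.277.
In absolute terms T_C = 285.25 K and T_H = 326.93 K, so ΔT = 41.68 K.
COP_Carnot = T_H/ΔT = 326.93/41.68 = 7.844.
η_II = COP_actual/COP_Carnot = 4.277/7.844 = 0.5452.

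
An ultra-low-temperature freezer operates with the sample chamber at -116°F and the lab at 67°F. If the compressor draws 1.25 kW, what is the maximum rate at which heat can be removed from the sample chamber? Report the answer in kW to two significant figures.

In absolute terms T_C = 190.93 K and T_H = 292.59 K, so ΔT = 101.7 K.
COP_Carnot = T_C/ΔT = 190.93/101.7 = 1.878.
Q̇_max = COP_Carnot × Ẇ = 1.878 × 1.250 kW = 2.347 kW.

2.3 kW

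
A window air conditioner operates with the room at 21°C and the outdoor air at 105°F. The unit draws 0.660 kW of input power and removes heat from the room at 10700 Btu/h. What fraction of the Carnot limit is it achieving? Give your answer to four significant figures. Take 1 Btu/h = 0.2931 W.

Converting, Q̇_C = 10700 Btu/h = 3.136 kW, so COP_actual = Q̇_C/Ẇ = 3.136/0.6600 = 4.752.
In absolute terms T_C = 294.15 K and T_H = 313.71 K, so ΔT = 19.56 K.
COP_Carnot = T_C/ΔT = 294.15/19.56 = 15.04.
η_II = COP_actual/COP_Carnot = 4.752/15.04 = 0.3159.

0.3159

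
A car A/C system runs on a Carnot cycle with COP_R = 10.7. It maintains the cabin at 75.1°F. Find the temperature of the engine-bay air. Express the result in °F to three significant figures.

125 °F

COP_R = T_C/(T_H − T_C) gives T_H − T_C = T_C/COP.
With T_C = 297.09 K, T_H = 297.09 × (1 + 1/10.7) = 324.86 K.
Converting, 324.86 K = 125.08°F.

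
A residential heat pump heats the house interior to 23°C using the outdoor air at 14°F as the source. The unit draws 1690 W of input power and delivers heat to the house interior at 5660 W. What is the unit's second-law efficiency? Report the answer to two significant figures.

COP_actual = Q̇_H/Ẇ = 5660/1690 = 3.349.
In absolute terms T_C = 263.15 K and T_H = 296.15 K, so ΔT = 33.00 K.
COP_Carnot = T_H/ΔT = 296.15/33.00 = 8.974.
η_II = COP_actual/COP_Carnot = 3.349/8.974 = 0.3732.

0.37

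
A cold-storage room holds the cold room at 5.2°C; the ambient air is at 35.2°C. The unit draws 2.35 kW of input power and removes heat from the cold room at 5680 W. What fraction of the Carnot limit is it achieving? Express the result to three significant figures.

0.261

Converting, Q̇_C = 5680 W = 5.680 kW, so COP_actual = Q̇_C/Ẇ = 5.680/2.350 = 2.417.
In absolute terms T_C = 278.35 K and T_H = 308.35 K, so ΔT = 30.00 K.
COP_Carnot = T_C/ΔT = 278.35/30.00 = 9.278.
η_II = COP_actual/COP_Carnot = 2.417/9.278 = 0.2605.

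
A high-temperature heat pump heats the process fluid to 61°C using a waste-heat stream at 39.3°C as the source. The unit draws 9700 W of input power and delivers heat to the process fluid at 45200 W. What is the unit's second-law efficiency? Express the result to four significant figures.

0.3026

COP_actual = Q̇_H/Ẇ = 45200/9700 = 4.660.
In absolute terms T_C = 312.45 K and T_H = 334.15 K, so ΔT = 21.70 K.
COP_Carnot = T_H/ΔT = 334.15/21.70 = 15.40.
η_II = COP_actual/COP_Carnot = 4.660/15.40 = 0.3026.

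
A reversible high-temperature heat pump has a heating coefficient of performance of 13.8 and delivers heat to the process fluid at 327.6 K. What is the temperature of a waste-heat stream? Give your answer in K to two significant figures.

300 K

COP_HP = T_H/(T_H − T_C) gives T_H − T_C = T_H/COP.
With T_H = 327.60 K, T_C = 327.60 × (1 − 1/13.8) = 303.86 K.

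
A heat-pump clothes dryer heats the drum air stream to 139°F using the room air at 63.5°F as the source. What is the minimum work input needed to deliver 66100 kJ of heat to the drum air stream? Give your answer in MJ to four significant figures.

8.336 MJ

In absolute terms T_C = 290.65 K and T_H = 332.59 K, so ΔT = 41.94 K.
The reversible limit is COP_HP = T_H/ΔT = 7.929, so W_min = Q_H/COP = Q_H·ΔT/T_H.
W_min = 66100 × 41.94/332.59 = 8336 kJ = 8.336 MJ.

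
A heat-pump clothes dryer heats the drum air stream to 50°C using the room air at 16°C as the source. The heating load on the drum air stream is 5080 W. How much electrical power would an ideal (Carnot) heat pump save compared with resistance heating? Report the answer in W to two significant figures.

4500 W

In absolute terms T_C = 289.15 K and T_H = 323.15 K, so ΔT = 34.00 K.
COP_Carnot = T_H/ΔT = 323.15/34.00 = 9.504.
Resistance heating needs Ẇ_res = Q̇_H = 5080 W; the reversible heat pump needs only Ẇ_hp = Q̇_H/COP = 534.5 W.
Saving = 5080 − 534.5 = 4546 W.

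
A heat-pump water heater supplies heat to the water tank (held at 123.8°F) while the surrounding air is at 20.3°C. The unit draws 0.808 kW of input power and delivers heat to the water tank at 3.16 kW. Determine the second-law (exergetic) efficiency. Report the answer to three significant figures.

0.370

COP_actual = Q̇_H/Ẇ = 3.160/0.8080 = 3.911.
In absolute terms T_C = 293.45 K and T_H = 324.15 K, so ΔT = 30.70 K.
COP_Carnot = T_H/ΔT = 324.15/30.70 = 10.56.
η_II = COP_actual/COP_Carnot = 3.911/10.56 = 0.3704.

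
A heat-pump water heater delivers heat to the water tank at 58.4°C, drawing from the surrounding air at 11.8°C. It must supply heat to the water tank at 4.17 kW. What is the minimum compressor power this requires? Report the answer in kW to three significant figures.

In absolute terms T_C = 284.95 K and T_H = 331.55 K, so ΔT = 46.60 K.
COP_Carnot = T_H/ΔT = 331.55/46.60 = 7.115.
Ẇ_min = Q̇/COP_Carnot = 4.170/7.115 = 0.5861 kW.

0.586 kW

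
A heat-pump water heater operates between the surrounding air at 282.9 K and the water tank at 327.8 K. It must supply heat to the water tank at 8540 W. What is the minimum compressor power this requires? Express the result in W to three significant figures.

1170 W

The reservoir spacing is ΔT = 327.8 − 282.9 = 44.90 K.
COP_Carnot = T_H/ΔT = 327.80/44.90 = 7.301.
Ẇ_min = Q̇/COP_Carnot = 8540/7.301 = 1170 W.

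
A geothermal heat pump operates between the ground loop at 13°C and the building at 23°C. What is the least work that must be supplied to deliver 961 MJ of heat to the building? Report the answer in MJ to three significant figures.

32.4 MJ

In absolute terms T_C = 286.15 K and T_H = 296.15 K, so ΔT = 10.00 K.
The reversible limit is COP_HP = T_H/ΔT = 29.62, so W_min = Q_H/COP = Q_H·ΔT/T_H.
W_min = 961.0 × 10.00/296.15 = 32.45 MJ.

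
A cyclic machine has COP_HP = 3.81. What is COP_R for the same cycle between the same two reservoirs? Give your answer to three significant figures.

2.81

Since Q_H = Q_C + W for any cycle, COP_R = Q_C/W = Q_H/W − 1.
COP_R = 3.81 − 1 = 2.81.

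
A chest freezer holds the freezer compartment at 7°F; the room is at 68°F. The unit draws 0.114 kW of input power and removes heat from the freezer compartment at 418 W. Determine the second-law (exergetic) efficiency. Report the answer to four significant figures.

Converting, Q̇_C = 418.0 W = 0.4180 kW, so COP_actual = Q̇_C/Ẇ = 0.4180/0.1140 = 3.667.
In absolute terms T_C = 259.26 K and T_H = 293.15 K, so ΔT = 33.89 K.
COP_Carnot = T_C/ΔT = 259.26/33.89 = 7.650.
η_II = COP_actual/COP_Carnot = 3.667/7.650 = 0.4793.

0.4793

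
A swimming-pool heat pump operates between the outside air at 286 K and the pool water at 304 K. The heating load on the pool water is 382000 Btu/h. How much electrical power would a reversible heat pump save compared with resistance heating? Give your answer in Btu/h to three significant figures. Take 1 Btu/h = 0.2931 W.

The reservoir spacing is ΔT = 304 − 286 = 18.00 K.
COP_Carnot = T_H/ΔT = 304.00/18.00 = 16.89.
Resistance heating needs Ẇ_res = Q̇_H = 382000 Btu/h; the reversible heat pump needs only Ẇ_hp = Q̇_H/COP = 22620 Btu/h.
Saving = 382000 − 22620 = 359400 Btu/h.

359000 Btu/h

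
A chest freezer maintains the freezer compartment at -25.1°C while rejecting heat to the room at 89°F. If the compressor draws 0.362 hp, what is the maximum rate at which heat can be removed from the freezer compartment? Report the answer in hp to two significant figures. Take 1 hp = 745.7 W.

In absolute terms T_C = 248.05 K and T_H = 304.82 K, so ΔT = 56.77 K.
COP_Carnot = T_C/ΔT = 248.05/56.77 = 4.370.
Q̇_max = COP_Carnot × Ẇ = 4.370 × 0.3620 hp = 1.582 hp.

1.6 hp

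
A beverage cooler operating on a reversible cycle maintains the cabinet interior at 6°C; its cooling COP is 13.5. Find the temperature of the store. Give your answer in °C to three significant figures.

COP_R = T_C/(T_H − T_C) gives T_H − T_C = T_C/COP.
With T_C = 279.15 K, T_H = 279.15 × (1 + 1/13.5) = 299.83 K.
Converting, 299.83 K = 26.68°C.

26.7 °C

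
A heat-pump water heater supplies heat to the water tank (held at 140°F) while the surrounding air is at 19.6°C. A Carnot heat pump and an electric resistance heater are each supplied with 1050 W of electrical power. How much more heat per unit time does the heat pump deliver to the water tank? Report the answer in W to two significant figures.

7600 W

In absolute terms T_C = 292.75 K and T_H = 333.15 K, so ΔT = 40.40 K.
COP_Carnot = T_H/ΔT = 333.15/40.40 = 8.246.
The heat pump delivers Q̇_H = COP × Ẇ = 8659 W; the resistance heater delivers Ẇ = 1050 W.
Extra = (COP − 1)·Ẇ = 7609 W.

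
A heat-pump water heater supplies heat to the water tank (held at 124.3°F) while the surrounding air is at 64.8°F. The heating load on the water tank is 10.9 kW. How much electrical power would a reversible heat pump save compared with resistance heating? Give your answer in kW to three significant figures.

In absolute terms T_C = 291.37 K and T_H = 324.43 K, so ΔT = 33.06 K.
COP_Carnot = T_H/ΔT = 324.43/33.06 = 9.815.
Resistance heating needs Ẇ_res = Q̇_H = 10.90 kW; the reversible heat pump needs only Ẇ_hp = Q̇_H/COP = 1.111 kW.
Saving = 10.90 − 1.111 = 9.789 kW.

9.79 kW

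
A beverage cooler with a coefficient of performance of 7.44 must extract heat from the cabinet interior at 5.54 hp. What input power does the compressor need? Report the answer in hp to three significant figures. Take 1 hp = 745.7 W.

Ẇ = Q̇_C/COP = 5.540/7.44 = 0.7446 hp.

0.745 hp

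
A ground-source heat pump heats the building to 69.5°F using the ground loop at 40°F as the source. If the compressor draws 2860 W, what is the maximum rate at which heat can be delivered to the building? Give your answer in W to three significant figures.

In absolute terms T_C = 277.59 K and T_H = 293.98 K, so ΔT = 16.39 K.
COP_Carnot = T_H/ΔT = 293.98/16.39 = 17.94.
Q̇_max = COP_Carnot × Ẇ = 17.94 × 2860 W = 51300 W.

51300 W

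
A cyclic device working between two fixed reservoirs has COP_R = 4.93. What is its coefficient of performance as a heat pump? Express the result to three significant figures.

5.93

The first law on one cycle gives Q_H = Q_C + W, so Q_H/W = Q_C/W + 1.
COP_HP = COP_R + 1 = 4.93 + 1 = 5.93.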